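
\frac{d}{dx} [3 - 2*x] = -2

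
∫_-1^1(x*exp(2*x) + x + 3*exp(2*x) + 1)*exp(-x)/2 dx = -2*exp(-1) + 2*E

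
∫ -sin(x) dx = cos(x) + C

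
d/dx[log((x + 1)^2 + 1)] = (2*x + 2)/(x^2 + 2*x + 2)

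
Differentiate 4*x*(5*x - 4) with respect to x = 40*x - 16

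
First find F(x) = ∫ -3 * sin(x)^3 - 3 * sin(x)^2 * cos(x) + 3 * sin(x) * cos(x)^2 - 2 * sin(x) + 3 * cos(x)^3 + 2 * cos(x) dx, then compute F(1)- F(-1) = sin(3) + 7*sin(1)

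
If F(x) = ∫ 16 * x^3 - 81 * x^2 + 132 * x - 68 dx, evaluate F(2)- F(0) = -24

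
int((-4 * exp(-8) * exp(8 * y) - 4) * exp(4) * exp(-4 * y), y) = -2*sinh(4*y - 4) + C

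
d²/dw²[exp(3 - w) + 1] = exp(3 - w)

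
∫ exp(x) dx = exp(x) + C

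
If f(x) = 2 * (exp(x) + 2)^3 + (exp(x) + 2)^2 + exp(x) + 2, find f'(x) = 6*exp(3*x) + 26*exp(2*x) + 29*exp(x)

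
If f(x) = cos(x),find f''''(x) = cos(x)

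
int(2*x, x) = x^2 + C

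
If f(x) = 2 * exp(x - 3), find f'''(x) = 2*exp(x - 3)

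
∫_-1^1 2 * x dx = 0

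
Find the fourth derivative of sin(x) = sin(x)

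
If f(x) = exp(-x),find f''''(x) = exp(-x)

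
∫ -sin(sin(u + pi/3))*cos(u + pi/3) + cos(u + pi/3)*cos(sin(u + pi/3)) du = sqrt(2)*sin(sin(u + pi/3) + pi/4) + C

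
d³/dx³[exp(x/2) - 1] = exp(x/2)/8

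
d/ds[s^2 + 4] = 2*s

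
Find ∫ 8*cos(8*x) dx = sin(8*x) + C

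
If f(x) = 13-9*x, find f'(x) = -9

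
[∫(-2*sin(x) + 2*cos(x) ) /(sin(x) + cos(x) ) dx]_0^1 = 2*log(cos(1) + sin(1))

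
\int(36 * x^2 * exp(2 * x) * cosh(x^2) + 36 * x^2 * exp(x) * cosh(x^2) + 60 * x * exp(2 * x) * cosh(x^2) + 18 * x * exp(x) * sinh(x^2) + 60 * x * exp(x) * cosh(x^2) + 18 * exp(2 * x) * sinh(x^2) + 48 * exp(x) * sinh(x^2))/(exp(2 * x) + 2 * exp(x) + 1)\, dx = 6*(3*x + 5)*exp(x)*sinh(x^2)/(exp(x) + 1) + C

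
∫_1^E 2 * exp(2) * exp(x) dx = -2*exp(3) + 2*exp(2 + E)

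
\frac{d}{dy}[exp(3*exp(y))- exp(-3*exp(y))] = (3*exp(y) + 3*exp(y + 6*exp(y)))*exp(-3*exp(y))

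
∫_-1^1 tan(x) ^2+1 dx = 2*tan(1)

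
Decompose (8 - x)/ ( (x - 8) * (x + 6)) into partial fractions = -1/(x + 6)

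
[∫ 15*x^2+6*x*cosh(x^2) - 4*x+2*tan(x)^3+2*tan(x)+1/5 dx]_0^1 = tan(1)^2 + 16/5 + 3*sinh(1)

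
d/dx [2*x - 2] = 2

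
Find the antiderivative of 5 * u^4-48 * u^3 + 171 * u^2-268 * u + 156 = u^5 - 12*u^4 + 57*u^3 - 134*u^2 + 156*u + C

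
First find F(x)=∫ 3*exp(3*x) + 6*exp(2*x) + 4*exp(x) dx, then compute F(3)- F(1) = -(1 + E)^3 - E + exp(3) + (1 + exp(3))^3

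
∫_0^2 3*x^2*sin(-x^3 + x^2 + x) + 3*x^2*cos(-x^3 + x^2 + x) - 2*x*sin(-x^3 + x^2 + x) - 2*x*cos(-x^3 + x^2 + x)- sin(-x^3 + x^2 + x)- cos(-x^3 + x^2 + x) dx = -1 + cos(2) + sin(2)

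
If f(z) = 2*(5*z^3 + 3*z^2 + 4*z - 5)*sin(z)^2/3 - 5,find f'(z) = 10*z^3*sin(2*z)/3 + 10*z^2*sin(z)^2 + 2*z^2*sin(2*z) + 4*z*sin(z)^2 + 8*z*sin(2*z)/3 + 8*sin(z)^2/3 - 10*sin(2*z)/3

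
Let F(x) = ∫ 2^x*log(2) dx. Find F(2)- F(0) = 3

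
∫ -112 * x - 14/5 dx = -56*x^2 - 14*x/5 + C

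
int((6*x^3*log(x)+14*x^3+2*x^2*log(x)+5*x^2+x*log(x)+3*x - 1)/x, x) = (log(x) + 2)*(2*x^3 + x^2 + x - 1) + C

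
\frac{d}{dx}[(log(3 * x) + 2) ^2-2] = (2*log(x) + 2*log(3) + 4)/x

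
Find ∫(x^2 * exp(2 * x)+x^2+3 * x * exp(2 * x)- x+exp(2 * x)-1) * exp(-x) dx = 2*x*(x + 1)*sinh(x) + C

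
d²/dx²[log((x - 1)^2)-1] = -2/(x^2 - 2*x + 1)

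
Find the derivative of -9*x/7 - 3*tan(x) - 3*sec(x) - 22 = -3*tan(x)^2 - 3*tan(x)*sec(x) - 30/7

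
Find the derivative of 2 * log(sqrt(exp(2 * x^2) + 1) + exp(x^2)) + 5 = (4*x*sqrt(exp(2*x^2) + 1)*exp(x^2) + 4*x*exp(2*x^2))/(sqrt(exp(2*x^2) + 1)*exp(x^2) + exp(2*x^2) + 1)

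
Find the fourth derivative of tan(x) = 24*tan(x)^5 + 40*tan(x)^3 + 16*tan(x)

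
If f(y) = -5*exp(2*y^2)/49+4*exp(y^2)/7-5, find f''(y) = -80*y^2*exp(2*y^2)/49 + 16*y^2*exp(y^2)/7 - 20*exp(2*y^2)/49 + 8*exp(y^2)/7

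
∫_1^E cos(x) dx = -sin(1) + sin(E)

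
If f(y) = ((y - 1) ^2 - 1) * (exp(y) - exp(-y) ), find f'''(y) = (y^2*exp(2*y) + y^2 + 4*y*exp(2*y) - 8*y + 12)*exp(-y)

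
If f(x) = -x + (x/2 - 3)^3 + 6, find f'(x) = 3*x^2/8 - 9*x/2 + 25/2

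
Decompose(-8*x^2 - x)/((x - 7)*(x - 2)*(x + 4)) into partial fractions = -62/(33*(x + 4)) + 17/(15*(x - 2)) - 399/(55*(x - 7))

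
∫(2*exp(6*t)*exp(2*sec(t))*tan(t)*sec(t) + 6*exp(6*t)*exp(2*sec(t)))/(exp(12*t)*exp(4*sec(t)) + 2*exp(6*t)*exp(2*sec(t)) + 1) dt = exp(6*t + 2*sec(t))/(exp(6*t + 2*sec(t)) + 1) + C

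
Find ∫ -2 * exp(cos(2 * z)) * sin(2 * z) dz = exp(cos(2*z)) + C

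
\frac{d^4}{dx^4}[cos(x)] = cos(x)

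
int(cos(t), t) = sin(t) + C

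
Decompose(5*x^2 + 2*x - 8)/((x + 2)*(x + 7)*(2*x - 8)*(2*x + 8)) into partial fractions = -223/(660*(x + 7)) + 1/(3*(x + 4)) - 1/(30*(x + 2)) + 5/(132*(x - 4))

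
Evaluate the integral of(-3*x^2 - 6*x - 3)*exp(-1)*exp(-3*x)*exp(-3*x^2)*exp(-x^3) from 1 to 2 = -exp(-8) + exp(-27)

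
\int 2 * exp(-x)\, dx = -2*exp(-x) + C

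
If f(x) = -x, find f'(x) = -1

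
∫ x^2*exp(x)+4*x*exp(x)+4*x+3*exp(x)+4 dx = (x + 1)^2*(exp(x) + 2) + C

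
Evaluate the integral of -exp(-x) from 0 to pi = -1 + exp(-pi)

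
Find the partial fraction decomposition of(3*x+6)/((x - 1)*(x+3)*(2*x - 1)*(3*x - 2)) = -216/(11*(3*x - 2)) + 60/(7*(2*x - 1)) + 3/(308*(x + 3)) + 9/(4*(x - 1))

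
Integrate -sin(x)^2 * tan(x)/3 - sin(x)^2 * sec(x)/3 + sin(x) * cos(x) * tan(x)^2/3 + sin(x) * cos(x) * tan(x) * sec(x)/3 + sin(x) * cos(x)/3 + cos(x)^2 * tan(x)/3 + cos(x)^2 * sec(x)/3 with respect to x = (sin(x) + 1)*sin(x)/3 + C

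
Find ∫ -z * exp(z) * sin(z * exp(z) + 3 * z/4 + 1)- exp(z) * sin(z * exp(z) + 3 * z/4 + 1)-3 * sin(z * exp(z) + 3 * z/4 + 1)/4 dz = cos(z*exp(z) + 3*z/4 + 1) + C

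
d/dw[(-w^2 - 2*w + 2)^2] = 4*w^3 + 12*w^2 - 8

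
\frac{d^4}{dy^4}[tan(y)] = 24*tan(y)^5 + 40*tan(y)^3 + 16*tan(y)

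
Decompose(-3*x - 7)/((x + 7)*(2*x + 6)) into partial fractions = -7/(4*(x + 7)) + 1/(4*(x + 3))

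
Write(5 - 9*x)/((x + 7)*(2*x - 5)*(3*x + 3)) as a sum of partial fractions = -10/(57*(2*x - 5)) + 34/(171*(x + 7)) - 1/(9*(x + 1))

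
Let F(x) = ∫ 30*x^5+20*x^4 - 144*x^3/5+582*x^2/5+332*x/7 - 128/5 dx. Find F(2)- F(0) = 4808/7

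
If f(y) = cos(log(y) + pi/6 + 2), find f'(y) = -sin(log(y) + pi/6 + 2)/y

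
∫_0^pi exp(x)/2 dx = -1/2 + exp(pi)/2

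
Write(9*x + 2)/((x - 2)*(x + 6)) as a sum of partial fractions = 13/(2*(x + 6)) + 5/(2*(x - 2))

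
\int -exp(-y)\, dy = exp(-y) + C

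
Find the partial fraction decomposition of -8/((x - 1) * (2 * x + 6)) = 1/(x + 3) - 1/(x - 1)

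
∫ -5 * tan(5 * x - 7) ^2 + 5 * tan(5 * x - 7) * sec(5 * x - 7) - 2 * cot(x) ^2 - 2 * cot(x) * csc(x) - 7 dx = -tan(5*x - 7) + 2*cot(x) + 2*csc(x) + sec(5*x - 7) + C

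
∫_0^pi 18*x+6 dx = -1 + (-3*pi - 1)^2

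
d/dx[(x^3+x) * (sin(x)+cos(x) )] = sqrt(2)*(x^3*cos(x + pi/4) + 3*x^2*sin(x + pi/4) + x*cos(x + pi/4) + sin(x + pi/4))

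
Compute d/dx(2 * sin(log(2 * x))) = 2*cos(log(x) + log(2))/x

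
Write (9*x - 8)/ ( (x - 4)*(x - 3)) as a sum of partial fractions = -19/(x - 3) + 28/(x - 4)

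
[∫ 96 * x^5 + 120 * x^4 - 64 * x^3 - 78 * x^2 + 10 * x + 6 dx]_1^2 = 1351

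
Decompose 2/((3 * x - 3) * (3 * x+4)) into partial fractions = -2/(7*(3*x + 4)) + 2/(21*(x - 1))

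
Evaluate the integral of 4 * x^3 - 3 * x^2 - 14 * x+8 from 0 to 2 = -4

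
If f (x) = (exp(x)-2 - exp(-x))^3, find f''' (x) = (27*exp(6*x) - 48*exp(5*x) + 9*exp(4*x) + 9*exp(2*x) + 48*exp(x) + 27)*exp(-3*x)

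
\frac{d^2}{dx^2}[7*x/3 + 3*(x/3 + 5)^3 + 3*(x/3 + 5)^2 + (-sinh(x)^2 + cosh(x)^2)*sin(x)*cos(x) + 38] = 2*x/3 - 2*sin(2*x) + 32/3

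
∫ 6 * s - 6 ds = 3*s^2 - 6*s + C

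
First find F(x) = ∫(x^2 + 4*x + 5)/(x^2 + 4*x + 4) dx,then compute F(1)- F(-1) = 8/3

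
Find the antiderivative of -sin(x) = cos(x) + C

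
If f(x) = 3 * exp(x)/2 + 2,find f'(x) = 3*exp(x)/2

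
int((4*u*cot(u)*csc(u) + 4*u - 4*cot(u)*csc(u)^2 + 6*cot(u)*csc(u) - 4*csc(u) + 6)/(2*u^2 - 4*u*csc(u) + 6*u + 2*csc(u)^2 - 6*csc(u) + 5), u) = log((2*u - 2*csc(u) + 3)^2 + 1) + C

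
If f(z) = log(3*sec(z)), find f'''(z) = 2*sin(z)/cos(z)^3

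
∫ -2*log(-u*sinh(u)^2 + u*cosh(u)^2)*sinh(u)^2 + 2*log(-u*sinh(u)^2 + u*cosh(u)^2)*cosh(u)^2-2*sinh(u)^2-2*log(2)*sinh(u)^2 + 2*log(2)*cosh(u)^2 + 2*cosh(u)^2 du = 2*u*log(2*u) + C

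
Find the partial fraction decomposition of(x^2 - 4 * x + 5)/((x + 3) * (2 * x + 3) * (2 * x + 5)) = -85/(4*(2*x + 5)) + 53/(12*(2*x + 3)) + 26/(3*(x + 3))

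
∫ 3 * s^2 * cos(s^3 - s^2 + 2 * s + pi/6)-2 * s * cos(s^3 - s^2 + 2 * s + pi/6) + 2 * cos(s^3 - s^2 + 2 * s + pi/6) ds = sin(s^3 - s^2 + 2*s + pi/6) + C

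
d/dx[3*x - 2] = 3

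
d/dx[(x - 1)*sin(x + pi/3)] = x*cos(x + pi/3) + sqrt(2)*sin(x + pi/12)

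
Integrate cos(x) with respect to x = sin(x) + C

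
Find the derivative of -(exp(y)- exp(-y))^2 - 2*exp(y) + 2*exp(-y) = (-2*exp(4*y) - 2*exp(3*y) - 2*exp(y) + 2)*exp(-2*y)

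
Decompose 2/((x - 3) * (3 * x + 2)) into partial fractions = -6/(11*(3*x + 2)) + 2/(11*(x - 3))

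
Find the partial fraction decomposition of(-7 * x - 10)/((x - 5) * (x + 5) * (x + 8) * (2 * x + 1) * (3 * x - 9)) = -104/(31185*(2*x + 1)) + 46/(19305*(x + 8)) - 5/(1296*(x + 5)) + 31/(3696*(x - 3)) - 3/(572*(x - 5))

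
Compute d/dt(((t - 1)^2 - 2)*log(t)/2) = (2*t^2*log(t) + t^2 - 2*t*log(t) - 2*t - 1)/(2*t)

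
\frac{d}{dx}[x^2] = 2*x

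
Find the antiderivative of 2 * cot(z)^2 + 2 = -2*cot(z) + C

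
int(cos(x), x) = sin(x) + C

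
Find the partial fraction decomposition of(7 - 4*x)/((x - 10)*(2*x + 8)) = -23/(28*(x + 4)) - 33/(28*(x - 10))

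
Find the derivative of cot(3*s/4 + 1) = -3/(4*sin(3*s/4 + 1)^2)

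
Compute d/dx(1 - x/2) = -1/2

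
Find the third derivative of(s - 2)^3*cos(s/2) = s^3*sin(s/2)/8 - 3*s^2*sin(s/2)/4 - 9*s^2*cos(s/2)/4 - 15*s*sin(s/2)/2 + 9*s*cos(s/2) + 17*sin(s/2) - 3*cos(s/2)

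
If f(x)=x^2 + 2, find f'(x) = 2*x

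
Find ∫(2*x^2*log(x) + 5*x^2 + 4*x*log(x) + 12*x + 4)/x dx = (x + 2)^2*(log(x) + 2) + C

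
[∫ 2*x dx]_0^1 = 1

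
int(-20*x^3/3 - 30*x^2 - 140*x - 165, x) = -5*x^4/3 - 10*x^3 - 70*x^2 - 165*x + C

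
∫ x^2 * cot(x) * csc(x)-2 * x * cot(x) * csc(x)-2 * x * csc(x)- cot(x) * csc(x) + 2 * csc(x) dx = (-x^2 + 2*x + 1)*csc(x) + C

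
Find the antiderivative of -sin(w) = cos(w) + C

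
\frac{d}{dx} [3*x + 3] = 3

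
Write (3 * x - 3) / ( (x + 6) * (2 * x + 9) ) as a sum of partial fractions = -11/(2*x + 9) + 7/(x + 6)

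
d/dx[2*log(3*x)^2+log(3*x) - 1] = (4*log(x) + 1 + 4*log(3))/x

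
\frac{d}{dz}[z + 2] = 1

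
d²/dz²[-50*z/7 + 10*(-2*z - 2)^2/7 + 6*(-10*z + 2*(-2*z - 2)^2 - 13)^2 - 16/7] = 4608*z^2 + 3456*z - 3616/7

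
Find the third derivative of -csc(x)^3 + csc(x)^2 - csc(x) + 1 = (-1 + 8/sin(x) - 21/sin(x)^2 - 24/sin(x)^3 + 60/sin(x)^4)*cos(x)/sin(x)^2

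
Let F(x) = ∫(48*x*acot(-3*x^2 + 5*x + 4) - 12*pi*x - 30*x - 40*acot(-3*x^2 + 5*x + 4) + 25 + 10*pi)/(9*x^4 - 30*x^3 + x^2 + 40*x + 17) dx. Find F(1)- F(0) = -4*(-acot(4) + pi/4)^2 - 5*acot(6) + 5*acot(4) + 4*(-acot(6) + pi/4)^2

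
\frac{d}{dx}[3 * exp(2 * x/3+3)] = 2*exp(2*x/3 + 3)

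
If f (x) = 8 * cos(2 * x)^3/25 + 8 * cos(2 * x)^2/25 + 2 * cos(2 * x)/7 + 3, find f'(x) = 8*(-336*sin(x)^4 + 448*sin(x)^2 - 165)*sin(x)*cos(x)/175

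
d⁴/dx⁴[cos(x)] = cos(x)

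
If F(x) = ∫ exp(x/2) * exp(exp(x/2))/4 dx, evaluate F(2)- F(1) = -exp(exp(1/2))/2 + exp(E)/2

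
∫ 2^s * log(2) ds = 2^s + C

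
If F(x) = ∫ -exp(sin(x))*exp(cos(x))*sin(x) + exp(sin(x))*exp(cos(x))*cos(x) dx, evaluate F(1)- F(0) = -E + exp(cos(1) + sin(1))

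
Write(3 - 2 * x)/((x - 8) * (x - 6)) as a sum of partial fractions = 9/(2*(x - 6)) - 13/(2*(x - 8))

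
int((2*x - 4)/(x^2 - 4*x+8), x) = log((x - 2)^2 + 4) + C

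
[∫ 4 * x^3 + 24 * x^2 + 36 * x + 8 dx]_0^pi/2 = -1 + (-3 + (pi/2 + 2)^2)^2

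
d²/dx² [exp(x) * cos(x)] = -2*exp(x)*sin(x)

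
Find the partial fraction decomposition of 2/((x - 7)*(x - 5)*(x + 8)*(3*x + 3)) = -2/(4095*(x + 8)) + 1/(504*(x + 1)) - 1/(234*(x - 5)) + 1/(360*(x - 7))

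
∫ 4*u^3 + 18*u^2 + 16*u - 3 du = u^4 + 6*u^3 + 8*u^2 - 3*u + C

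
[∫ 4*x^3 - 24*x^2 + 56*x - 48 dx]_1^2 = -5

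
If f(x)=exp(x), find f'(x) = exp(x)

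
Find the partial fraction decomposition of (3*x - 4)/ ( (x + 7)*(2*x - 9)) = 19/(23*(2*x - 9)) + 25/(23*(x + 7))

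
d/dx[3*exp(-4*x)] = -12*exp(-4*x)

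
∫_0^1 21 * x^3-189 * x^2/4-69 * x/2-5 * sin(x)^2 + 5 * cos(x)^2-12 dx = -159/4 + 5*sin(2)/2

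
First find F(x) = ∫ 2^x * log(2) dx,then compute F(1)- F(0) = 1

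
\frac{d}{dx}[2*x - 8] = 2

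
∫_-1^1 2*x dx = 0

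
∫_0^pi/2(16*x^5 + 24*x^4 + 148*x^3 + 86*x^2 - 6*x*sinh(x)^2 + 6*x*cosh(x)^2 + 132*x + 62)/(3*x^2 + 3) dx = -25/3 + log(1 + pi^2/4) + 7*pi + 7*pi^2/2 + (pi + pi^2/2 + 5)^2/3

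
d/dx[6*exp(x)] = 6*exp(x)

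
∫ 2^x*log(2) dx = 2^x + C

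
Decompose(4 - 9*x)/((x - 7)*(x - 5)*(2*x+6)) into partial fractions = 31/(160*(x + 3)) + 41/(32*(x - 5)) - 59/(40*(x - 7))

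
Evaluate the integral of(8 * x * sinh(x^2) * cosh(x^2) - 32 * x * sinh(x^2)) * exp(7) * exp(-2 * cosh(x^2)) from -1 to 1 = 0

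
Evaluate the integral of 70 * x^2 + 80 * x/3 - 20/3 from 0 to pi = -20*pi/3 + 40*pi^2/3 + 70*pi^3/3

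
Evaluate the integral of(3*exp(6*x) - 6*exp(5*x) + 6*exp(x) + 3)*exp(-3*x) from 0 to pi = 1 + (-1 - exp(-pi) + exp(pi))^3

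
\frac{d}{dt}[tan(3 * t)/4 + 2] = 3/(4*cos(3*t)^2)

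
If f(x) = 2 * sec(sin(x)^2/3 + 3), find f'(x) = 4*sin(x)*cos(x)*tan(sin(x)^2/3 + 3)*sec(sin(x)^2/3 + 3)/3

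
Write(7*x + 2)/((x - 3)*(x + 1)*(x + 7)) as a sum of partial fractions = -47/(60*(x + 7)) + 5/(24*(x + 1)) + 23/(40*(x - 3))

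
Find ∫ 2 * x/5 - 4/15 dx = x^2/5 - 4*x/15 + C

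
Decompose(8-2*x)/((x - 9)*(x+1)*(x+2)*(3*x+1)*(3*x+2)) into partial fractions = 63/(29*(3*x + 2)) - 117/(140*(3*x + 1)) + 3/(55*(x + 2)) - 1/(2*(x + 1)) - 1/(8932*(x - 9))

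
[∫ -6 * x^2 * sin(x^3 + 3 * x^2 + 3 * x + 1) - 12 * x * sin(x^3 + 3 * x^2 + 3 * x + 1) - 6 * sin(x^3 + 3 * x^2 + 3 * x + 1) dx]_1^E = -2*cos(8) + 2*cos((1 + E)^3)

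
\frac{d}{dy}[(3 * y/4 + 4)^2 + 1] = 9*y/8 + 6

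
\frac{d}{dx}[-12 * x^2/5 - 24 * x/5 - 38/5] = -24*x/5 - 24/5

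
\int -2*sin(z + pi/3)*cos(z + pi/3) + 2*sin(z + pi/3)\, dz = (cos(z + pi/3) - 1)^2 + C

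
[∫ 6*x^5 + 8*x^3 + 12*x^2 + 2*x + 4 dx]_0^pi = -4 + (2 + pi + pi^3)^2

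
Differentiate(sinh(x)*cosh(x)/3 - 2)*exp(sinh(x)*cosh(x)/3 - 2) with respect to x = (sinh(4*x) - 12*cosh(2*x))*exp(-2)*exp(sinh(2*x)/6)/36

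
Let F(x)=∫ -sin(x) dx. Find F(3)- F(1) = cos(3) - cos(1)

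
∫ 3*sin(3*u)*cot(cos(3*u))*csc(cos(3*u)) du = csc(cos(3*u)) + C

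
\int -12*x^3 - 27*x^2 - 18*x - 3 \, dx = -3*x^4 - 9*x^3 - 9*x^2 - 3*x + C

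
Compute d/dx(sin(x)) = cos(x)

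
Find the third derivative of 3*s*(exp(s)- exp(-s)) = (3*s*exp(2*s) + 3*s + 9*exp(2*s) - 9)*exp(-s)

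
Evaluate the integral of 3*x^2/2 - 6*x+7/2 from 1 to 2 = -2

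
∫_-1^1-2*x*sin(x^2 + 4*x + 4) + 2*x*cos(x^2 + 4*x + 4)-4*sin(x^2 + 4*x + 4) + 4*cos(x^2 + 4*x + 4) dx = cos(9) - sin(1) - cos(1) + sin(9)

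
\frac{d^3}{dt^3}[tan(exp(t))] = (6*(-1 + cos(exp(t))^(-2))^2*exp(2*t) - 6*exp(2*t) + 8*exp(2*t)/cos(exp(t))^2 + 6*exp(t)*sin(exp(t))/cos(exp(t))^3 + cos(exp(t))^(-2))*exp(t)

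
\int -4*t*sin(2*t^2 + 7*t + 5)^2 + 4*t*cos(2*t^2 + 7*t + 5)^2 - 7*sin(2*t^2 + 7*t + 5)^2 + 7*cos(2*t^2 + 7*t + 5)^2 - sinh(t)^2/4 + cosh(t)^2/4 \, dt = t/4 + sin(4*t^2 + 14*t + 10)/2 + C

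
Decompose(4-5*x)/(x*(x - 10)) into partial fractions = -23/(5*(x - 10)) - 2/(5*x)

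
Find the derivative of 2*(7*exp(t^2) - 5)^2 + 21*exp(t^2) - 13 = 392*t*exp(2*t^2) - 238*t*exp(t^2)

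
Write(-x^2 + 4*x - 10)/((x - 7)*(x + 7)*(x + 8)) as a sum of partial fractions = -106/(15*(x + 8)) + 87/(14*(x + 7)) - 31/(210*(x - 7))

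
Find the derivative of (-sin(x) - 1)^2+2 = 2*(sin(x) + 1)*cos(x)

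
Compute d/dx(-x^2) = -2*x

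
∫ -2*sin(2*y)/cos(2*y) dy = log(2*cos(2*y)) + C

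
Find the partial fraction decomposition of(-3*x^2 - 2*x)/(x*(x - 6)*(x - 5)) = 17/(x - 5) - 20/(x - 6)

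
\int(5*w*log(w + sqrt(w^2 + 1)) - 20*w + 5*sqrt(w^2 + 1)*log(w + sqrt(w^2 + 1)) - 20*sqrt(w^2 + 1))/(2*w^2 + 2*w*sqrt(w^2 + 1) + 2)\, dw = 5*(log(w + sqrt(w^2 + 1)) - 8)*log(w + sqrt(w^2 + 1))/4 + C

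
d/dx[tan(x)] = cos(x)^(-2)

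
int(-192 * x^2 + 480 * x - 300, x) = -64*x^3 + 240*x^2 - 300*x + C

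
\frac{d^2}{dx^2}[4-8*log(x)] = 8/x^2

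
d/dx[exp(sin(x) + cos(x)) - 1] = sqrt(2)*exp(sin(x))*exp(cos(x))*cos(x + pi/4)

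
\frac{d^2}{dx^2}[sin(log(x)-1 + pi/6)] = (-sin(log(x) - 1 + pi/6) - cos(log(x) - 1 + pi/6))/x^2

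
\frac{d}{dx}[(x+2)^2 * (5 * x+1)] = 15*x^2 + 42*x + 24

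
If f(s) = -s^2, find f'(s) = -2*s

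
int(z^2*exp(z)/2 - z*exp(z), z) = (z - 2)^2*exp(z)/2 + C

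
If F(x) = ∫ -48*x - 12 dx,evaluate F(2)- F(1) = -84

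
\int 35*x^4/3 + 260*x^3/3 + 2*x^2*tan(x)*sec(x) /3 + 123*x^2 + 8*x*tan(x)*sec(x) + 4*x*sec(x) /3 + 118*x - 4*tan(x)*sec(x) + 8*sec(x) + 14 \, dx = x*(7*x + 2)*(x^3 + 9*x^2 + 15*x + 21)/3 + (2*x^2/3 + 8*x - 4)*sec(x) + C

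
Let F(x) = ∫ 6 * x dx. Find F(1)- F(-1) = 0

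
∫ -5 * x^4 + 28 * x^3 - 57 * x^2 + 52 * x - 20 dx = -x^5 + 7*x^4 - 19*x^3 + 26*x^2 - 20*x + C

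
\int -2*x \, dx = -x^2 + C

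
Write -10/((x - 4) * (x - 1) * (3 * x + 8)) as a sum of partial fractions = -9/(22*(3*x + 8)) + 10/(33*(x - 1)) - 1/(6*(x - 4))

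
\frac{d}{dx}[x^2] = 2*x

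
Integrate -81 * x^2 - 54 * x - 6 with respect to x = -27*x^3 - 27*x^2 - 6*x + C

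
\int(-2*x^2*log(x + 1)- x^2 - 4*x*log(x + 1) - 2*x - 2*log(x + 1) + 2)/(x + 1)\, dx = (-x^2 - 2*x + 2)*log(x + 1) + C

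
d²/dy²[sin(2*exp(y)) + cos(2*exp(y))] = 2*sqrt(2)*(-2*exp(y)*sin(2*exp(y) + pi/4) + cos(2*exp(y) + pi/4))*exp(y)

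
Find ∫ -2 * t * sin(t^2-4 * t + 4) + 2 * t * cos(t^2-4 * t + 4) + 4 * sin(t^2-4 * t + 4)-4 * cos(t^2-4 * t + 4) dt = sin((t - 2)^2) + cos((t - 2)^2) + C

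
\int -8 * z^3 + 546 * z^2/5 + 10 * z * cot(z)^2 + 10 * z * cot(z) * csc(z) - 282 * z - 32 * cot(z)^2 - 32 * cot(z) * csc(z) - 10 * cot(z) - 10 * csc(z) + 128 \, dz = (32/5 - 2*z)*(z^3 - 15*z^2 + 25*z + 5*cot(z) + 5*csc(z)) + C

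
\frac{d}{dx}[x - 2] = 1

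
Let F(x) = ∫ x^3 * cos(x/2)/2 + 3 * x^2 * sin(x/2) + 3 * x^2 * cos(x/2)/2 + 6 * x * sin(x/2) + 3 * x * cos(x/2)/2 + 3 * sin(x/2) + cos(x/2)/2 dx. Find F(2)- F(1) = -8*sin(1/2) + 27*sin(1)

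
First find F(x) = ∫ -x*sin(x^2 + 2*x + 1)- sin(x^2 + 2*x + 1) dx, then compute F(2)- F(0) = cos(9)/2 - cos(1)/2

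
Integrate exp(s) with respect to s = exp(s) + C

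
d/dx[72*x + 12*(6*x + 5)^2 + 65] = 864*x + 792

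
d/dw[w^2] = 2*w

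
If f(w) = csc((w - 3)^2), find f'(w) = 4*(3 - w)*cos(w^2 - 6*w + 9)/(1 - cos(2*w^2 - 12*w + 18))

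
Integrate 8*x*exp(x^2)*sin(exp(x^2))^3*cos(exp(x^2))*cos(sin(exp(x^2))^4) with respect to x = sin(sin(exp(x^2))^4) + C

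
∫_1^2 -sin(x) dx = -cos(1) + cos(2)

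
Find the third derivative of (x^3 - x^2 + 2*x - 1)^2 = 120*x^3 - 120*x^2 + 120*x - 36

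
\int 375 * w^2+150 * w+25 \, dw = 125*w^3 + 75*w^2 + 25*w + C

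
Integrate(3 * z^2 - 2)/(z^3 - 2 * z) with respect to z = log(z*(z^2 - 2)) + C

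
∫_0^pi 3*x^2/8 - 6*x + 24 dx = (-4 + pi/2)^3 + 64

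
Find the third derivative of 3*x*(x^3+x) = 72*x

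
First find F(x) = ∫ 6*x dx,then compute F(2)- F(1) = 9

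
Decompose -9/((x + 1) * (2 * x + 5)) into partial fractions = 6/(2*x + 5) - 3/(x + 1)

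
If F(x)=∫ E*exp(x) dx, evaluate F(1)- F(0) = -E + exp(2)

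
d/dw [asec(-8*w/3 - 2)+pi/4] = -6/(16*w^2*sqrt(1 - 9/(64*w^2 + 96*w + 36)) + 24*w*sqrt(1 - 9/(64*w^2 + 96*w + 36)) + 9*sqrt(1 - 9/(64*w^2 + 96*w + 36)))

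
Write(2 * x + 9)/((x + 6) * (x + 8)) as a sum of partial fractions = 7/(2*(x + 8)) - 3/(2*(x + 6))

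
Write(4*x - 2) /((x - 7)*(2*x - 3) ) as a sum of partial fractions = -8/(11*(2*x - 3)) + 26/(11*(x - 7))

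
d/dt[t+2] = 1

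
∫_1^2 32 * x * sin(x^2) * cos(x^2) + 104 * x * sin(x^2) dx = 4*cos(2) - 4*cos(8) + 52*cos(1) - 52*cos(4)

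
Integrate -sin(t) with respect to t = cos(t) + C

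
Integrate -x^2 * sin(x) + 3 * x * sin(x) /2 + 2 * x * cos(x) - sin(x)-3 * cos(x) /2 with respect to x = (x^2 - 3*x/2 + 1)*cos(x) + C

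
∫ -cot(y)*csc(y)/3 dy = csc(y)/3 + C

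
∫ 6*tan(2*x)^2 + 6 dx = 3*tan(2*x) + C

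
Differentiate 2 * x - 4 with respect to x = 2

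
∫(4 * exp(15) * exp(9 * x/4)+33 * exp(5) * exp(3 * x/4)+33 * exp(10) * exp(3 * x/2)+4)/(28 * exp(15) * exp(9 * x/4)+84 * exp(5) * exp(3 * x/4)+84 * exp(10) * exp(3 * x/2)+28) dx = ((x + 30)*(exp(3*x/4 + 5) + 1) + 7*exp(3*x/4 + 5))/(7*(exp(3*x/4 + 5) + 1)) + C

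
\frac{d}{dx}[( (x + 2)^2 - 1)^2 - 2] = 4*x^3 + 24*x^2 + 44*x + 24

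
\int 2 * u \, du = u^2 + C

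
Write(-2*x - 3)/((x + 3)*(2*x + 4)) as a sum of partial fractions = -3/(2*(x + 3)) + 1/(2*(x + 2))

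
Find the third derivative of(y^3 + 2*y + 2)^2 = 120*y^3 + 96*y + 24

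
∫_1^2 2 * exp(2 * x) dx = -exp(2) + exp(4)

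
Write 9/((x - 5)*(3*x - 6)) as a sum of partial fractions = -1/(x - 2) + 1/(x - 5)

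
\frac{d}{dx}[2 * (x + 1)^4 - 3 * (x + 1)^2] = 8*x^3 + 24*x^2 + 18*x + 2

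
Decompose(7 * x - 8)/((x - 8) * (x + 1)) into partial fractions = 5/(3*(x + 1)) + 16/(3*(x - 8))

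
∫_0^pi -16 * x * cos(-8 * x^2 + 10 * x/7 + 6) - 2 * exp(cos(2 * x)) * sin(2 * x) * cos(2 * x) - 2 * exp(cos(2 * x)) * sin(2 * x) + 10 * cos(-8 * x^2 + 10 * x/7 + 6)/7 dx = -sin(6) - sin(-8*pi^2 + 3*pi/7 + 6)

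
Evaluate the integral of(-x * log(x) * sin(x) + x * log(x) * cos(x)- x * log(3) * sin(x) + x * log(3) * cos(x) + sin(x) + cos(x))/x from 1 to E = -(cos(1) + sin(1))*log(3) + (cos(E) + sin(E))*log(3*E)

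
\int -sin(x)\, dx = cos(x) + C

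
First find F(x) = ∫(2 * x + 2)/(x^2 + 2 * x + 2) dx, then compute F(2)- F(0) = -log(2) + log(10)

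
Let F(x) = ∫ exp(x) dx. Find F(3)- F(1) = -E + exp(3)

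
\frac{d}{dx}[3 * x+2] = 3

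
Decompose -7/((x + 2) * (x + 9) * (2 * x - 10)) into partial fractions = -1/(28*(x + 9)) + 1/(14*(x + 2)) - 1/(28*(x - 5))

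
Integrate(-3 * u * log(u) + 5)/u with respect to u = -(3*u - 5)*(log(u) - 1) + C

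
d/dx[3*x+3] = 3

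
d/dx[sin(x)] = cos(x)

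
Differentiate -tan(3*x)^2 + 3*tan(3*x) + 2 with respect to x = 3*(-2*sin(3*x)/cos(3*x) + 3)/cos(3*x)^2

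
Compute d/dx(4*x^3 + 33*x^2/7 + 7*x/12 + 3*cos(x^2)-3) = 12*x^2 - 6*x*sin(x^2) + 66*x/7 + 7/12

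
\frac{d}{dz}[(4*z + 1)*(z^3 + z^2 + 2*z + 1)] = 16*z^3 + 15*z^2 + 18*z + 6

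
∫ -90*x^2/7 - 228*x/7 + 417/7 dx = -30*x^3/7 - 114*x^2/7 + 417*x/7 + C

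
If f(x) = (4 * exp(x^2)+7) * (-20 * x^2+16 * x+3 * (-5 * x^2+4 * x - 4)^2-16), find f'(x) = 600*x^5*exp(x^2) - 960*x^4*exp(x^2) + 2384*x^3*exp(x^2) + 2100*x^3 - 2080*x^2*exp(x^2) - 2520*x^2 + 1440*x*exp(x^2) + 2072*x - 320*exp(x^2) - 560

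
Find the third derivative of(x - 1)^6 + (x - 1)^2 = 120*x^3 - 360*x^2 + 360*x - 120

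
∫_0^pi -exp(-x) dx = -1 + exp(-pi)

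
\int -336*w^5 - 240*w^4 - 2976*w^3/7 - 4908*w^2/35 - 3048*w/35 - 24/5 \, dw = -56*w^6 - 48*w^5 - 744*w^4/7 - 1636*w^3/35 - 1524*w^2/35 - 24*w/5 + C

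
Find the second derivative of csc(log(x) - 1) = (-1 + cos(log(x) - 1)/sin(log(x) - 1) + 2/sin(log(x) - 1)^2)/(x^2*sin(log(x) - 1))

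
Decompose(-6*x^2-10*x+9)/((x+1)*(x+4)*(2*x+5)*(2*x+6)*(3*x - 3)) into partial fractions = -4/(27*(2*x + 5)) - 47/(270*(x + 4)) + 5/(16*(x + 3)) - 13/(216*(x + 1)) - 1/(240*(x - 1))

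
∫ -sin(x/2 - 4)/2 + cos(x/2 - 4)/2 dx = sqrt(2)*cos(-x/2 + pi/4 + 4) + C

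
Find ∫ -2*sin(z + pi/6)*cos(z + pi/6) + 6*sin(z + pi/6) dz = (cos(z + pi/6) - 3)^2 + C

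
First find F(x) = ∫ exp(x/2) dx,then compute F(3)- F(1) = -2*exp(1/2) + 2*exp(3/2)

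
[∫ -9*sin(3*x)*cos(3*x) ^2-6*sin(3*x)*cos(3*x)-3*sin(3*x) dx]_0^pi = -4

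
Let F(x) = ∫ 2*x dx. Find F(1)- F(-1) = 0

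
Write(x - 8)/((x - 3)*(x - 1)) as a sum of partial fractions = 7/(2*(x - 1)) - 5/(2*(x - 3))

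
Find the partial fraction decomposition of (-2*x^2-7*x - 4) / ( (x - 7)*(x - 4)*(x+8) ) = -19/(45*(x + 8)) + 16/(9*(x - 4)) - 151/(45*(x - 7))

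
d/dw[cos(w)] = -sin(w)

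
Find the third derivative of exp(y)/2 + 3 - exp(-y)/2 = (exp(2*y) + 1)*exp(-y)/2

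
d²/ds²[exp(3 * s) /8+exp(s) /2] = 9*exp(3*s)/8 + exp(s)/2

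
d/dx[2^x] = 2^x*log(2)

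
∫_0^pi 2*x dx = pi^2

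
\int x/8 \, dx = x^2/16 + C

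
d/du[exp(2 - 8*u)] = -8*exp(2 - 8*u)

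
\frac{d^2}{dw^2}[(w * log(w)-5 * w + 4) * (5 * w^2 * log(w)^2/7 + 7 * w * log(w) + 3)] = (30*w^2*log(w)^3 - 75*w^2*log(w)^2 - 220*w^2*log(w) - 50*w^2 + 138*w*log(w)^2 - 76*w*log(w) - 597*w + 217)/(7*w)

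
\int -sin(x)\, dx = cos(x) + C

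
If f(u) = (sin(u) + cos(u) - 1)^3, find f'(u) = 3*sqrt(2)*(sqrt(2)*sin(u + pi/4) - 1)^2*cos(u + pi/4)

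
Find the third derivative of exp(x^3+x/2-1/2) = 27*x^6*exp(x^3 + x/2 - 1/2) + 27*x^4*exp(x^3 + x/2 - 1/2)/2 + 54*x^3*exp(x^3 + x/2 - 1/2) + 9*x^2*exp(x^3 + x/2 - 1/2)/4 + 9*x*exp(x^3 + x/2 - 1/2) + 49*exp(x^3 + x/2 - 1/2)/8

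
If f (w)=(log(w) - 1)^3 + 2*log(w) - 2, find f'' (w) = (-3*log(w)^2 + 12*log(w) - 11)/w^2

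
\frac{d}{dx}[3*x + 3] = 3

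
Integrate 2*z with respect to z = z^2 + C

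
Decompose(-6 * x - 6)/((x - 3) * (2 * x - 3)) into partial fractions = 10/(2*x - 3) - 8/(x - 3)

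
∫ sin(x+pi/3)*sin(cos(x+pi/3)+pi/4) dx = cos(cos(x + pi/3) + pi/4) + C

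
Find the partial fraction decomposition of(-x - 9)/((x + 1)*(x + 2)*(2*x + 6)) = -3/(2*(x + 3)) + 7/(2*(x + 2)) - 2/(x + 1)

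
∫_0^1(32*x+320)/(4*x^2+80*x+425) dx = -4*log(17) + 4*log(509/25)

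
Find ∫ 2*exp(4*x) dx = exp(4*x)/2 + C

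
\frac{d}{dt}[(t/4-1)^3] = 3*t^2/64 - 3*t/8 + 3/4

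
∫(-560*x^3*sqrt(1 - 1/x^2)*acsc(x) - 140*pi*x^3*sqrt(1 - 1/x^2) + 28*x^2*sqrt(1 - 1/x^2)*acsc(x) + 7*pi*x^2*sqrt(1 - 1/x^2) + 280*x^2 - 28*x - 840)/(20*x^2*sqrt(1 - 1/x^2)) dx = 7*(4*acsc(x) + pi)*(-10*x^2 + x + 30)/20 + C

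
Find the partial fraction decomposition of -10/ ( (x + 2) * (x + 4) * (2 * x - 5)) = -40/(117*(2*x - 5)) - 5/(13*(x + 4)) + 5/(9*(x + 2))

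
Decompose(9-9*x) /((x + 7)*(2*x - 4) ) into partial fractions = -4/(x + 7) - 1/(2*(x - 2))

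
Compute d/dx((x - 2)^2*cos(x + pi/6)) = -x^2*sin(x + pi/6) + 4*x*sin(x + pi/6) + 2*x*cos(x + pi/6) - 4*sin(x + pi/6) - 4*cos(x + pi/6)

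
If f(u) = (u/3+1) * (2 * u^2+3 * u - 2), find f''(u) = 4*u + 6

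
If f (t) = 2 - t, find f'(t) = -1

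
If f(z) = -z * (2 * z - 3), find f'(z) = 3 - 4*z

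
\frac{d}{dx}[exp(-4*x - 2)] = -4*exp(-4*x - 2)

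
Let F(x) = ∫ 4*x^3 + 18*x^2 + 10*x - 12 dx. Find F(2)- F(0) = 60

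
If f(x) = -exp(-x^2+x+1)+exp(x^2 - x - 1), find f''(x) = (-4*x^2*exp(-2*x^2 + 2*x + 2) + 4*x^2 + 4*x*exp(-2*x^2 + 2*x + 2) - 4*x + exp(-2*x^2 + 2*x + 2) + 3)*exp(x^2 - x - 1)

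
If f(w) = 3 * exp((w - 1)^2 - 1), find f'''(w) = 24*w^3*exp(w^2 - 2*w) - 72*w^2*exp(w^2 - 2*w) + 108*w*exp(w^2 - 2*w) - 60*exp(w^2 - 2*w)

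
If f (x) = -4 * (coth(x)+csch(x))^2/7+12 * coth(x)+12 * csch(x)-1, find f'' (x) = -(-105*sinh(x) - 84*sinh(2*x) - 21*sinh(3*x) + 46*cosh(x) + 16*cosh(2*x) + 2*cosh(3*x) + 32)/(7*sinh(x)^4)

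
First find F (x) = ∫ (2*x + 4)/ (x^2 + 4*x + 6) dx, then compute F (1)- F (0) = -log(6) + log(11)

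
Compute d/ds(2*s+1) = 2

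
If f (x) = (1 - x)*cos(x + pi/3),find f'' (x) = x*cos(x + pi/3) + 2*sin(x + pi/3) - cos(x + pi/3)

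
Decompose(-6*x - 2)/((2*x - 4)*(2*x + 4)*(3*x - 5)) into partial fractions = 27/(11*(3*x - 5)) + 5/(88*(x + 2)) - 7/(8*(x - 2))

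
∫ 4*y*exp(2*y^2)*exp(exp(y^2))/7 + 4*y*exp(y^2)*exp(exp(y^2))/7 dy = 2*exp(y^2 + exp(y^2))/7 + C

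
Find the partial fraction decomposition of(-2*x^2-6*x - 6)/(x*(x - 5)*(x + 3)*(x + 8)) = 43/(260*(x + 8)) - 1/(20*(x + 3)) - 43/(260*(x - 5)) + 1/(20*x)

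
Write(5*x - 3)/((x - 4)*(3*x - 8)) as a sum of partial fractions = -31/(4*(3*x - 8)) + 17/(4*(x - 4))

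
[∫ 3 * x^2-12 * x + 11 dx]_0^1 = 6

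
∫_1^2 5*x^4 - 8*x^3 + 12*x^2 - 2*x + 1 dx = 27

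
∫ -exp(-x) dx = exp(-x) + C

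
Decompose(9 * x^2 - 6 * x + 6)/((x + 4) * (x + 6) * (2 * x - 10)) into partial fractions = 183/(22*(x + 6)) - 29/(6*(x + 4)) + 67/(66*(x - 5))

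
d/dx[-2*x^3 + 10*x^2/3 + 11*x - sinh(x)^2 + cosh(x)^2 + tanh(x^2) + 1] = -6*x^2 - 2*x*tanh(x^2)^2 + 26*x/3 + 11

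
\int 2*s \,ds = s^2 + C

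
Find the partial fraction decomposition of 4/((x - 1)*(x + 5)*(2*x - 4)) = 1/(21*(x + 5)) - 1/(3*(x - 1)) + 2/(7*(x - 2))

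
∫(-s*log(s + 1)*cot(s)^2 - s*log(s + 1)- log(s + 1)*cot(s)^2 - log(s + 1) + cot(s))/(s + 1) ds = log(s + 1)*cot(s) + C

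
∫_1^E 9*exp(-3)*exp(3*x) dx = -3 + 3*exp(-3 + 3*E)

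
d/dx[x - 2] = 1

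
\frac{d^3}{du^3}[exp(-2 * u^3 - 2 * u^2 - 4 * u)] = (-216*u^6 - 432*u^5 - 720*u^4 - 424*u^3 - 264*u^2 - 28)*exp(-2*u^3 - 2*u^2 - 4*u)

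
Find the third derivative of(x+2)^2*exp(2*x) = 8*x^2*exp(2*x) + 56*x*exp(2*x) + 92*exp(2*x)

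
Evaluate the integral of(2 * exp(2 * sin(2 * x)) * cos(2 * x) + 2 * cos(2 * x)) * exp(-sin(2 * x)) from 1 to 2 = -exp(sin(2)) - exp(-sin(4)) + exp(-sin(2)) + exp(sin(4))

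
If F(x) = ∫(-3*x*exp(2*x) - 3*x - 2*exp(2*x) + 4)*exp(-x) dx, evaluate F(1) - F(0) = -2*E + 2*exp(-1)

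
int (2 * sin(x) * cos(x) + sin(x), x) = -(cos(x) + 1)*cos(x) + C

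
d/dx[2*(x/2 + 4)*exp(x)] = x*exp(x) + 9*exp(x)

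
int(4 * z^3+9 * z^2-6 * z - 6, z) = z^4 + 3*z^3 - 3*z^2 - 6*z + C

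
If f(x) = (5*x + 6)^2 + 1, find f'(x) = 50*x + 60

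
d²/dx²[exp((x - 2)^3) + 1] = 9*x^4*exp(x^3 - 6*x^2 + 12*x - 8) - 72*x^3*exp(x^3 - 6*x^2 + 12*x - 8) + 216*x^2*exp(x^3 - 6*x^2 + 12*x - 8) - 282*x*exp(x^3 - 6*x^2 + 12*x - 8) + 132*exp(x^3 - 6*x^2 + 12*x - 8)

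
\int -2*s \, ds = -s^2 + C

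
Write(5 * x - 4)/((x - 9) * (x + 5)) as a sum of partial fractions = 29/(14*(x + 5)) + 41/(14*(x - 9))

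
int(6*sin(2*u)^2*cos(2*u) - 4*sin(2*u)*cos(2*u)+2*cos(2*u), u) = (sin(2*u)^2 - sin(2*u) + 1)*sin(2*u) + C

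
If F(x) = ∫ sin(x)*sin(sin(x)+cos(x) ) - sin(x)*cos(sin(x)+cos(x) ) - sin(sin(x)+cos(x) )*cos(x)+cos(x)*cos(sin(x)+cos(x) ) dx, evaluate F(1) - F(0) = sqrt(2)*(-sin(pi/4 + 1) + sin(pi/4 + sqrt(2)*sin(pi/4 + 1)))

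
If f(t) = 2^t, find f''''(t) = 2^t*log(2)^4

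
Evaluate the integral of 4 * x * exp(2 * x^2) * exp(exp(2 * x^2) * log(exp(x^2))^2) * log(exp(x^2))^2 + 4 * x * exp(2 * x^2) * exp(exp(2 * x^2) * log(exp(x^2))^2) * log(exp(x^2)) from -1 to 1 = 0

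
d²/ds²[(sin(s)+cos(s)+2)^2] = -4*sin(2*s) - 4*sqrt(2)*sin(s + pi/4)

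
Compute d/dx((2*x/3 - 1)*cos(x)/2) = -x*sin(x)/3 + sin(x)/2 + cos(x)/3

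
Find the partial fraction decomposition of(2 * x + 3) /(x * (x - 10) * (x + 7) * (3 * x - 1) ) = -9/(58*(3*x - 1)) + 1/(238*(x + 7)) + 23/(4930*(x - 10)) + 3/(70*x)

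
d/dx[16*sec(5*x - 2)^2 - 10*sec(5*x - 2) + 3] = 160*tan(5*x - 2)*sec(5*x - 2)^2 - 50*tan(5*x - 2)*sec(5*x - 2)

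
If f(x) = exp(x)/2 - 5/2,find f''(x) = exp(x)/2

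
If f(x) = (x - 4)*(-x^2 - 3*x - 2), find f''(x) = 2 - 6*x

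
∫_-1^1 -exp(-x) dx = -E + exp(-1)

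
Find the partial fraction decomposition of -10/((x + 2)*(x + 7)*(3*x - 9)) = -1/(15*(x + 7)) + 2/(15*(x + 2)) - 1/(15*(x - 3))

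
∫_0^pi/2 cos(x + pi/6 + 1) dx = sqrt(2)*cos(1 + 5*pi/12)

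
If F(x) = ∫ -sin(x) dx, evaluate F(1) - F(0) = -1 + cos(1)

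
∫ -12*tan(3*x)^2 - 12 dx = -4*tan(3*x) + C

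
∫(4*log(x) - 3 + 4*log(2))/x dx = (2*log(2*x) - 3)*log(2*x) + C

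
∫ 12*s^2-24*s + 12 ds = 4*s^3 - 12*s^2 + 12*s + C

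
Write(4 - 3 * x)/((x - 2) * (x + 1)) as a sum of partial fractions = -7/(3*(x + 1)) - 2/(3*(x - 2))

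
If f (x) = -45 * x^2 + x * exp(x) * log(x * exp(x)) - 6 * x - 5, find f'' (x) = (x^2*(x + log(x))*exp(x) + 2*x^2*exp(x) + 2*x*(x + log(x))*exp(x) + 4*x*exp(x) - 90*x + exp(x))/x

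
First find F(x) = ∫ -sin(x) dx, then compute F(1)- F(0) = -1 + cos(1)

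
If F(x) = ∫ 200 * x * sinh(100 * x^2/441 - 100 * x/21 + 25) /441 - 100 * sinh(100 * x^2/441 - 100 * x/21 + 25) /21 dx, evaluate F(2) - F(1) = -cosh(9025/441) + cosh(7225/441)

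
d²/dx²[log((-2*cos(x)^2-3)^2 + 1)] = (-24*sin(x)^6 - 112*sin(x)^4 + 368*sin(x)^2 - 88*cos(x)^6 - 172)/(2*sin(x)^4 - 10*sin(x)^2 + 13)^2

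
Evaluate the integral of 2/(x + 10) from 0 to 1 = -2*log(5) + 2*log(11/2)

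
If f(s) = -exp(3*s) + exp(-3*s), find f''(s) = (9 - 9*exp(6*s))*exp(-3*s)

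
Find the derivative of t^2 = 2*t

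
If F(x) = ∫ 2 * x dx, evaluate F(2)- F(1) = 3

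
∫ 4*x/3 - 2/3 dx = 2*x^2/3 - 2*x/3 + C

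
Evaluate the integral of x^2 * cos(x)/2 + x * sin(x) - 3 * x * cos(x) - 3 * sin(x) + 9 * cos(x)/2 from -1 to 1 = 10*sin(1)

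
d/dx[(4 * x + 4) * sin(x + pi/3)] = 4*x*cos(x + pi/3) + 4*sqrt(2)*cos(x + pi/12)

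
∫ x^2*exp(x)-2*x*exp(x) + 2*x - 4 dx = (x - 2)^2*(exp(x) + 1) + C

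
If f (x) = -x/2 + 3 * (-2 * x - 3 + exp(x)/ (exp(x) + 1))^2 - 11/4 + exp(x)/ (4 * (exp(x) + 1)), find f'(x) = (96*x*exp(3*x) + 240*x*exp(2*x) + 240*x*exp(x) + 96*x + 94*exp(3*x) + 283*exp(2*x) + 307*exp(x) + 142)/(4*exp(3*x) + 12*exp(2*x) + 12*exp(x) + 4)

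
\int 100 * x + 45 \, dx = 50*x^2 + 45*x + C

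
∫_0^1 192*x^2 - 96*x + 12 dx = 28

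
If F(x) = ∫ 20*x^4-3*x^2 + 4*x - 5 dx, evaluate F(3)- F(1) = 948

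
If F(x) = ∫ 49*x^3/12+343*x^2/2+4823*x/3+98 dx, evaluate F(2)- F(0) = 3885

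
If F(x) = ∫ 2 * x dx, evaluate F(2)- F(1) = 3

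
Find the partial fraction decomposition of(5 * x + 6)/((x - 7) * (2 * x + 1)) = -7/(15*(2*x + 1)) + 41/(15*(x - 7))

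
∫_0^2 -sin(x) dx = -1 + cos(2)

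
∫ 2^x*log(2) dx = 2^x + C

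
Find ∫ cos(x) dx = sin(x) + C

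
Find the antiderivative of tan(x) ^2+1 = tan(x) + C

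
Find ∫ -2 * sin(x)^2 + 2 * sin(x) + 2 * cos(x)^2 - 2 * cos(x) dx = (sqrt(2)*sin(x + pi/4) - 1)^2 + C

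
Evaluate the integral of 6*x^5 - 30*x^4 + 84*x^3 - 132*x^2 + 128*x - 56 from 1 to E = -8 + (-1 + E)^2 + (2 + (-1 + E)^2)^3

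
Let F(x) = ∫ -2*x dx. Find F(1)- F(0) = -1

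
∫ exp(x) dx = exp(x) + C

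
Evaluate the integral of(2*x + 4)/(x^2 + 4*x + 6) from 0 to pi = -log(6) + log(2 + (2 + pi)^2)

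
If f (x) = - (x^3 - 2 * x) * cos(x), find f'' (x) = x^3*cos(x) + 6*x^2*sin(x) - 8*x*cos(x) - 4*sin(x)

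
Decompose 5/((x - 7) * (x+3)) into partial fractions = -1/(2*(x + 3)) + 1/(2*(x - 7))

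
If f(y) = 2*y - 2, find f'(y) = 2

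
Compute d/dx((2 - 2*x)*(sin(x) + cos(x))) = 2*x*sin(x) - 2*x*cos(x) - 4*sin(x)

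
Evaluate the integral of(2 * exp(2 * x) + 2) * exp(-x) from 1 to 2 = -2*E - 2*exp(-2) + 2*exp(-1) + 2*exp(2)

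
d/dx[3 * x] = 3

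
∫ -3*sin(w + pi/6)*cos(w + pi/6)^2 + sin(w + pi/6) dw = cos(w + pi/6)^3 - cos(w + pi/6) + C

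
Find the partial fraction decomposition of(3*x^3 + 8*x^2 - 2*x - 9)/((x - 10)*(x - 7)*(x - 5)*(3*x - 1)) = 117/(4060*(3*x - 1)) + 139/(35*(x - 5)) - 233/(20*(x - 7)) + 1257/(145*(x - 10))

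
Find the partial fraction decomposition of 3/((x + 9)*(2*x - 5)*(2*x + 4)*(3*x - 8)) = 81/(980*(3*x - 8)) - 4/(69*(2*x - 5)) - 3/(11270*(x + 9)) + 1/(588*(x + 2))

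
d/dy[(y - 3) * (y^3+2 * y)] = 4*y^3 - 9*y^2 + 4*y - 6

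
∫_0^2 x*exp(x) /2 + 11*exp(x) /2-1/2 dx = -6 + 6*exp(2)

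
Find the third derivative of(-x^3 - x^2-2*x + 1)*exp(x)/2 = -x^3*exp(x)/2 - 5*x^2*exp(x) - 13*x*exp(x) - 17*exp(x)/2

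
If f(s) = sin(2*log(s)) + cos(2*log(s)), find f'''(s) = 8*(2*sin(2*log(s)) + cos(2*log(s)))/s^3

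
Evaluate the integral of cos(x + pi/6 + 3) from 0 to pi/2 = sqrt(2)*cos(5*pi/12 + 3)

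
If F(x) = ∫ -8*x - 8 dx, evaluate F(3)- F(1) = -48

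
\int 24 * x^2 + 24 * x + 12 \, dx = 8*x^3 + 12*x^2 + 12*x + C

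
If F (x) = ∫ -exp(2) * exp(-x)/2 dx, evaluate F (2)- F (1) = 1/2 - E/2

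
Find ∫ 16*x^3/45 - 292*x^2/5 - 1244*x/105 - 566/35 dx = 4*x^4/45 - 292*x^3/15 - 622*x^2/105 - 566*x/35 + C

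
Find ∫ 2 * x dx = x^2 + C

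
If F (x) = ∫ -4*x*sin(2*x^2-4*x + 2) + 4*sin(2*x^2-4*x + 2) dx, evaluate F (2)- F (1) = -1 + cos(2)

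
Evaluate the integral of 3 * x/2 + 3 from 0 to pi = -3 + 3*(2 + pi)^2/4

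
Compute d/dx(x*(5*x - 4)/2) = 5*x - 2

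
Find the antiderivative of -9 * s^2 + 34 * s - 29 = -3*s^3 + 17*s^2 - 29*s + C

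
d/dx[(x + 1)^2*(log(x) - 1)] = (2*x^2*log(x) - x^2 + 2*x*log(x) + 1)/x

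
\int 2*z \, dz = z^2 + C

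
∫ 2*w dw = w^2 + C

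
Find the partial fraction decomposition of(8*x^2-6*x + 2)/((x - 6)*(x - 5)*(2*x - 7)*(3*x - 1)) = -12/(2261*(3*x - 1)) + 632/(285*(2*x - 7)) - 86/(21*(x - 5)) + 254/(85*(x - 6))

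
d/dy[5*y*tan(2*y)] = 10*y/cos(2*y)^2 + 5*tan(2*y)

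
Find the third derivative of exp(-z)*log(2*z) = (-z^3*log(z) - z^3*log(2) + 3*z^2 + 3*z + 2)*exp(-z)/z^3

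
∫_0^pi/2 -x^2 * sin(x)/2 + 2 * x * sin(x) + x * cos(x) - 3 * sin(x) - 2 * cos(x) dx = -3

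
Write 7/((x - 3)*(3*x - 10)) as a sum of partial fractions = 21/(3*x - 10) - 7/(x - 3)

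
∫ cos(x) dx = sin(x) + C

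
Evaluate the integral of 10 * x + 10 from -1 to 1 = 20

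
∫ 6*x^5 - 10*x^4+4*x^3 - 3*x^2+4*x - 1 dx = x^6 - 2*x^5 + x^4 - x^3 + 2*x^2 - x + C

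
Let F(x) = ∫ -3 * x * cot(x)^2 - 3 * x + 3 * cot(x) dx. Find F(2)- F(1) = 6*cot(2) - 3*cot(1)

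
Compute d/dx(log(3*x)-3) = 1/x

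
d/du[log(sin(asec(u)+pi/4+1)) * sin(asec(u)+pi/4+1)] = (log(sin(asec(u) + pi/4 + 1))*cos(asec(u) + pi/4 + 1) + cos(asec(u) + pi/4 + 1))/(u^2*sqrt(1 - 1/u^2))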